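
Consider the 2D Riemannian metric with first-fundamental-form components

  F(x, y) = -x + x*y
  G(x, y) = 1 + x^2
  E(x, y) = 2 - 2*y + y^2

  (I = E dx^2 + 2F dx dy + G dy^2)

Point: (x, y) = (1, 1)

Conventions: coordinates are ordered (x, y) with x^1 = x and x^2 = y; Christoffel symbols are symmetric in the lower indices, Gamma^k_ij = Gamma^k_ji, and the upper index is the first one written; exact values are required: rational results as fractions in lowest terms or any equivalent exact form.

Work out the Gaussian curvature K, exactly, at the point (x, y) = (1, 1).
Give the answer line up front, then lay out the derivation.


Answer: K = -1/4

E = 1, F = 0, G = 2, EG - F^2 = 2 at the point
E_x = 0, E_y = 0, F_x = 0, F_y = 1, G_x = 2, G_y = 0
E_yy = 2, F_xy = 1, G_xx = 2
Compute both Brioschi determinants and normalise by (EG - F^2)^2.
M1 = [[-E_yy/2 + F_xy - G_xx/2, E_x/2, F_x - E_y/2], [F_y - G_x/2, E, F], [G_y/2, F, G]] = [[-1, 0, 0], [0, 1, 0], [0, 0, 2]]; det M1 = -2
M2 = [[0, E_y/2, G_x/2], [E_y/2, E, F], [G_x/2, F, G]] = [[0, 0, 1], [0, 1, 0], [1, 0, 2]]; det M2 = -1
det M1 - det M2 = -1; K = -1 / (2)^2 = -1/4


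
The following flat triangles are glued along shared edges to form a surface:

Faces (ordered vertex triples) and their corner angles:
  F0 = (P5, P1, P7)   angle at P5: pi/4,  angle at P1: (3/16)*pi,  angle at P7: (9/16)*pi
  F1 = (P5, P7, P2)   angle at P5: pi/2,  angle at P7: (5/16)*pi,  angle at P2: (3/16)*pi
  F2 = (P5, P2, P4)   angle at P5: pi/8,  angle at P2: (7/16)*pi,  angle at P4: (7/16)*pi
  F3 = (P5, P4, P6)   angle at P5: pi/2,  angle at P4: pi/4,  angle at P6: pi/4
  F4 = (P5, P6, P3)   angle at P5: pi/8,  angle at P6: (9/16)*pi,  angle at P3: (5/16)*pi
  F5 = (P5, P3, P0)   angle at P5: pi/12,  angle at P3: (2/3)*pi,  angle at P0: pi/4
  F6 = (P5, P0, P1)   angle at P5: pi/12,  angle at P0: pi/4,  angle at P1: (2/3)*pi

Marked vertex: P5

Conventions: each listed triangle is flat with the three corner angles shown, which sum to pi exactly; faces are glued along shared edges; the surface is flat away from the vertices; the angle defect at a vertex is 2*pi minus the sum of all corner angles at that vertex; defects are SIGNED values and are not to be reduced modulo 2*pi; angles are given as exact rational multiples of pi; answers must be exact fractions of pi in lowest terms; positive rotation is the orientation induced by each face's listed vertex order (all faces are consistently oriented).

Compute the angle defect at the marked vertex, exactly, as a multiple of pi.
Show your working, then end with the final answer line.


Sum of corner angles at P5: (5/3)*pi
defect = 2*pi - (5/3)*pi

Answer: defect(P5) = pi/3


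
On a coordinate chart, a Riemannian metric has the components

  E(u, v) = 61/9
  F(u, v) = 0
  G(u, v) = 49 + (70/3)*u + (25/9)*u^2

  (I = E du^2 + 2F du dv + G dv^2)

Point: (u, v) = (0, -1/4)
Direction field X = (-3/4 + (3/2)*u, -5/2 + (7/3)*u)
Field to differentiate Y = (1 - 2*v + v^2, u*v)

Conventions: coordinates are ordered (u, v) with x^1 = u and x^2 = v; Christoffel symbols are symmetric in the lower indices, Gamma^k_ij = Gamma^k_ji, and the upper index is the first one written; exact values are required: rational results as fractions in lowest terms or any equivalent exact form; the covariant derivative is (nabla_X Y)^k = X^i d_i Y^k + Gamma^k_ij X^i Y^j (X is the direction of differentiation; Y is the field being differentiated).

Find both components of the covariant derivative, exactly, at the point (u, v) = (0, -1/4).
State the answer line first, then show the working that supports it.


Answer: (nabla_X Y)^u = 25/4, (nabla_X Y)^v = -499/672

E = 61/9, F = 0, G = 49 at the point
E_u = 0, E_v = 0, F_u = 0, F_v = 0, G_u = 70/3, G_v = 0
EG - F^2 = 2989/9;  g^inv = (9/2989) * [[49, 0], [0, 61/9]]
first-kind symbols [ij,l] = (1/2)(d_i g_jl + d_j g_il - d_l g_ij): [uu,u] = E_u/2 = 0, [uu,v] = F_u - E_v/2 = 0, [uv,u] = E_v/2 = 0, [uv,v] = G_u/2 = 35/3, [vv,u] = F_v - G_u/2 = -35/3, [vv,v] = G_v/2 = 0
Gamma^u_ij = (G*[ij,u] - F*[ij,v])/(EG - F^2), Gamma^v_ij = (E*[ij,v] - F*[ij,u])/(EG - F^2)
Gamma_uuu = 0, Gamma_uuv = 0, Gamma_uvv = -105/61, Gamma_vuu = 0, Gamma_vuv = 5/21, Gamma_vvv = 0
X = (-3/4, -5/2), Y = (25/16, 0) at the point


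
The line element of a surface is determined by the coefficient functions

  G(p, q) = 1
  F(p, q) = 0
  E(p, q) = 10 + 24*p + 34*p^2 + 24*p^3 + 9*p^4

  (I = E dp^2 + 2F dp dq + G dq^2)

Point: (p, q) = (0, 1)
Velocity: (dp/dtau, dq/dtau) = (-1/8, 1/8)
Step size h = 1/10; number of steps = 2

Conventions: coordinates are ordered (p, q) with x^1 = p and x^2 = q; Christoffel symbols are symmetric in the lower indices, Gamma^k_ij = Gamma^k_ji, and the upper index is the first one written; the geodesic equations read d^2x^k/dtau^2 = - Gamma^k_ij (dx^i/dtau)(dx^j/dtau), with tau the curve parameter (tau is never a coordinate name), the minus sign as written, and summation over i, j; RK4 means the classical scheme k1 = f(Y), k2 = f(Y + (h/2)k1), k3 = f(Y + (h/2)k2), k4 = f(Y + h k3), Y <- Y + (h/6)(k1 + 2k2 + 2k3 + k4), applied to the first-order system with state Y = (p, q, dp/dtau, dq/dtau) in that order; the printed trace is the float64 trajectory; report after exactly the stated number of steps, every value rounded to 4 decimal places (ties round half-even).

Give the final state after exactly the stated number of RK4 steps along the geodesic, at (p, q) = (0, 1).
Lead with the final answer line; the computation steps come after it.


Answer: p = -0.0254, q = 1.0250, dp/dtau = -0.1288, dq/dtau = 0.1250

f(Y) = (dp/dtau, dq/dtau, -Gamma^p_ij Y'^i Y'^j, -Gamma^q_ij Y'^i Y'^j) with the Gammas evaluated at the stage position; h = 0.100000; intermediate values shown to 6 dp
step 0: p = 0.0000, q = 1.0000, dp/dtau = -0.1250, dq/dtau = 0.1250
step 1:
  k1: at (p, q) = (0.000000, 1.000000), (dp/dtau, dq/dtau) = (-0.125000, 0.125000); Gamma_ppp = 1.200000, Gamma_ppq = 0.000000, Gamma_pqq = 0.000000, Gamma_qpp = 0.000000, Gamma_qpq = 0.000000, Gamma_qqq = 0.000000; k1 = (-0.125000, 0.125000, -0.018750, 0.000000)
  k2: at (p, q) = (-0.006250, 1.006250), (dp/dtau, dq/dtau) = (-0.125938, 0.125000); Gamma_ppp = 1.196682, Gamma_ppq = 0.000000, Gamma_pqq = 0.000000, Gamma_qpp = 0.000000, Gamma_qpq = 0.000000, Gamma_qqq = 0.000000; k2 = (-0.125938, 0.125000, -0.018980, 0.000000)
  k3: at (p, q) = (-0.006297, 1.006250), (dp/dtau, dq/dtau) = (-0.125949, 0.125000); Gamma_ppp = 1.196657, Gamma_ppq = 0.000000, Gamma_pqq = 0.000000, Gamma_qpp = 0.000000, Gamma_qpq = 0.000000, Gamma_qqq = 0.000000; k3 = (-0.125949, 0.125000, -0.018983, 0.000000)
  k4: at (p, q) = (-0.012595, 1.012500), (dp/dtau, dq/dtau) = (-0.126898, 0.125000); Gamma_ppp = 1.193174, Gamma_ppq = 0.000000, Gamma_pqq = 0.000000, Gamma_qpp = 0.000000, Gamma_qpq = 0.000000, Gamma_qqq = 0.000000; k4 = (-0.126898, 0.125000, -0.019214, 0.000000)
  Y <- Y + (h/6)(k1 + 2k2 + 2k3 + k4): p = -0.0126, q = 1.0125, dp/dtau = -0.1269, dq/dtau = 0.1250
step 2:
  k1: at (p, q) = (-0.012595, 1.012500), (dp/dtau, dq/dtau) = (-0.126898, 0.125000); Gamma_ppp = 1.193174, Gamma_ppq = 0.000000, Gamma_pqq = 0.000000, Gamma_qpp = 0.000000, Gamma_qpq = 0.000000, Gamma_qqq = 0.000000; k1 = (-0.126898, 0.125000, -0.019214, 0.000000)
  k2: at (p, q) = (-0.018939, 1.018750), (dp/dtau, dq/dtau) = (-0.127859, 0.125000); Gamma_ppp = 1.189523, Gamma_ppq = 0.000000, Gamma_pqq = 0.000000, Gamma_qpp = 0.000000, Gamma_qpq = 0.000000, Gamma_qqq = 0.000000; k2 = (-0.127859, 0.125000, -0.019446, 0.000000)
  k3: at (p, q) = (-0.018987, 1.018750), (dp/dtau, dq/dtau) = (-0.127870, 0.125000); Gamma_ppp = 1.189495, Gamma_ppq = 0.000000, Gamma_pqq = 0.000000, Gamma_qpp = 0.000000, Gamma_qpq = 0.000000, Gamma_qqq = 0.000000; k3 = (-0.127870, 0.125000, -0.019449, 0.000000)
  k4: at (p, q) = (-0.025382, 1.025000), (dp/dtau, dq/dtau) = (-0.128843, 0.125000); Gamma_ppp = 1.185667, Gamma_ppq = 0.000000, Gamma_pqq = 0.000000, Gamma_qpp = 0.000000, Gamma_qpq = 0.000000, Gamma_qqq = 0.000000; k4 = (-0.128843, 0.125000, -0.019683, 0.000000)
  Y <- Y + (h/6)(k1 + 2k2 + 2k3 + k4): p = -0.0254, q = 1.0250, dp/dtau = -0.1288, dq/dtau = 0.1250


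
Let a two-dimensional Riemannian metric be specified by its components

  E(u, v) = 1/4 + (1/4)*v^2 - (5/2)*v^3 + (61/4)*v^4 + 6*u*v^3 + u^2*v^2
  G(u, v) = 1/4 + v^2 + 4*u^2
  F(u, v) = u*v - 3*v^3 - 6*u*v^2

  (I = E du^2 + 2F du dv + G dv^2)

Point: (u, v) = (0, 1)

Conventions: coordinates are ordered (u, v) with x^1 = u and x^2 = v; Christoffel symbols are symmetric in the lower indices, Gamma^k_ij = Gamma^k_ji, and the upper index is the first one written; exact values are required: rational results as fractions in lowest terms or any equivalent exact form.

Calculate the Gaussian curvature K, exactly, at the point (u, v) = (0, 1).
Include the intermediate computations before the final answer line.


E = 53/4, F = -3, G = 5/4, EG - F^2 = 121/16 at the point
E_u = 6, E_v = 54, F_u = -5, F_v = -9, G_u = 0, G_v = 2
E_vv = 337/2, F_uv = -11, G_uu = 8
Using the Brioschi determinant formula for K from the metric derivatives:
M1 = [[-E_vv/2 + F_uv - G_uu/2, E_u/2, F_u - E_v/2], [F_v - G_u/2, E, F], [G_v/2, F, G]] = [[-397/4, 3, -32], [-9, 53/4, -3], [1, -3, 5/4]]; det M1 = -74613/64
M2 = [[0, E_v/2, G_u/2], [E_v/2, E, F], [G_u/2, F, G]] = [[0, 27, 0], [27, 53/4, -3], [0, -3, 5/4]]; det M2 = -3645/4
det M1 - det M2 = -16293/64; K = -16293/64 / (121/16)^2 = -65172/14641

Answer: K = -65172/14641


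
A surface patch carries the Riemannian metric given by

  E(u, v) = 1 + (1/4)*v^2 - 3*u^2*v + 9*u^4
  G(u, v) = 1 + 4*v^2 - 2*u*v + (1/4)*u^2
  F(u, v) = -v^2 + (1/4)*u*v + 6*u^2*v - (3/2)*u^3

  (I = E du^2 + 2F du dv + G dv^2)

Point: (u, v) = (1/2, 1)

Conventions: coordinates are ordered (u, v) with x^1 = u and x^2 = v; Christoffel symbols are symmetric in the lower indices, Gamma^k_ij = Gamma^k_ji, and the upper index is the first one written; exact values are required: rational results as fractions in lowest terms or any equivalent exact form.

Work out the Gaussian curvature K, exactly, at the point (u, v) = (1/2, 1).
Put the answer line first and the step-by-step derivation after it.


Answer: K = 368/1089

E = 17/16, F = 7/16, G = 65/16, EG - F^2 = 33/8 at the point
E_u = 3/2, E_v = -1/4, F_u = 41/8, F_v = -3/8, G_u = -7/4, G_v = 7
E_vv = 1/2, F_uv = 25/4, G_uu = 1/2
Apply the Brioschi formula K = (det M1 - det M2)/(EG - F^2)^2 over the derivative matrices of E, F, G.
M1 = [[-E_vv/2 + F_uv - G_uu/2, E_u/2, F_u - E_v/2], [F_v - G_u/2, E, F], [G_v/2, F, G]] = [[23/4, 3/4, 21/4], [1/2, 17/16, 7/16], [7/2, 7/16, 65/16]]; det M1 = 159/32
M2 = [[0, E_v/2, G_u/2], [E_v/2, E, F], [G_u/2, F, G]] = [[0, -1/8, -7/8], [-1/8, 17/16, 7/16], [-7/8, 7/16, 65/16]]; det M2 = -25/32
det M1 - det M2 = 23/4; K = 23/4 / (33/8)^2 = 368/1089


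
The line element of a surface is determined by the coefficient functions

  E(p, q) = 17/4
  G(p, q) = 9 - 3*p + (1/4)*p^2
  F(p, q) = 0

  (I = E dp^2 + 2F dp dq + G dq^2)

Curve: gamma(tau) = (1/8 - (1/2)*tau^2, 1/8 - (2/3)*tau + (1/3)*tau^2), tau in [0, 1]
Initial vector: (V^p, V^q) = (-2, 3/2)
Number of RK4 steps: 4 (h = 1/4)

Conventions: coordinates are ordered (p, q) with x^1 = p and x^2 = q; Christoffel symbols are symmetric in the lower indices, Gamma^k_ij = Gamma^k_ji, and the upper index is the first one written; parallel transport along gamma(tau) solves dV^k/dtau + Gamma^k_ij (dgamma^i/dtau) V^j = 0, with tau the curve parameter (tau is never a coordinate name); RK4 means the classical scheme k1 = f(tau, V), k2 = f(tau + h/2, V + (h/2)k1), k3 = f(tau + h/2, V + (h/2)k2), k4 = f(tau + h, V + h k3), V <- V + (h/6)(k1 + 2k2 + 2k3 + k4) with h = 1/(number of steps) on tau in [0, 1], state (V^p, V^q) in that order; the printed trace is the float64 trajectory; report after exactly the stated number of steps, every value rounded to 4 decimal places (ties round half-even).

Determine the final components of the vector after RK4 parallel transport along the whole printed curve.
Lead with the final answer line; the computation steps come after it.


Answer: V^p = -1.8209, V^q = 1.4823

gamma'(tau) = (-tau, -2/3 + (2/3)*tau); f(tau, V)^k = -Gamma^k_ij(gamma(tau)) gamma'^i(tau) V^j; h = 1/4; intermediate values shown to 6 dp
curve data and Christoffel symbols at the stage parameters:
  tau = 0.000000: gamma = (0.125000, 0.125000), gamma' = (0.000000, -0.666667); Gamma_ppp = 0.000000, Gamma_ppq = 0.000000, Gamma_pqq = 0.345588, Gamma_qpp = 0.000000, Gamma_qpq = -0.170213, Gamma_qqq = 0.000000
  tau = 0.125000: gamma = (0.117188, 0.046875), gamma' = (-0.125000, -0.583333); Gamma_ppp = 0.000000, Gamma_ppq = 0.000000, Gamma_pqq = 0.346048, Gamma_qpp = 0.000000, Gamma_qpq = -0.169987, Gamma_qqq = 0.000000
  tau = 0.250000: gamma = (0.093750, -0.020833), gamma' = (-0.250000, -0.500000); Gamma_ppp = 0.000000, Gamma_ppq = 0.000000, Gamma_pqq = 0.347426, Gamma_qpp = 0.000000, Gamma_qpq = -0.169312, Gamma_qqq = 0.000000
  tau = 0.375000: gamma = (0.054688, -0.078125), gamma' = (-0.375000, -0.416667); Gamma_ppp = 0.000000, Gamma_ppq = 0.000000, Gamma_pqq = 0.349724, Gamma_qpp = 0.000000, Gamma_qpq = -0.168200, Gamma_qqq = 0.000000
  tau = 0.500000: gamma = (0.000000, -0.125000), gamma' = (-0.500000, -0.333333); Gamma_ppp = 0.000000, Gamma_ppq = 0.000000, Gamma_pqq = 0.352941, Gamma_qpp = 0.000000, Gamma_qpq = -0.166667, Gamma_qqq = 0.000000
  tau = 0.625000: gamma = (-0.070312, -0.161458), gamma' = (-0.625000, -0.250000); Gamma_ppp = 0.000000, Gamma_ppq = 0.000000, Gamma_pqq = 0.357077, Gamma_qpp = 0.000000, Gamma_qpq = -0.164736, Gamma_qqq = 0.000000
  tau = 0.750000: gamma = (-0.156250, -0.187500), gamma' = (-0.750000, -0.166667); Gamma_ppp = 0.000000, Gamma_ppq = 0.000000, Gamma_pqq = 0.362132, Gamma_qpp = 0.000000, Gamma_qpq = -0.162437, Gamma_qqq = 0.000000
  tau = 0.875000: gamma = (-0.257812, -0.203125), gamma' = (-0.875000, -0.083333); Gamma_ppp = 0.000000, Gamma_ppq = 0.000000, Gamma_pqq = 0.368107, Gamma_qpp = 0.000000, Gamma_qpq = -0.159800, Gamma_qqq = 0.000000
  tau = 1.000000: gamma = (-0.375000, -0.208333), gamma' = (-1.000000, 0.000000); Gamma_ppp = 0.000000, Gamma_ppq = 0.000000, Gamma_pqq = 0.375000, Gamma_qpp = 0.000000, Gamma_qpq = -0.156863, Gamma_qqq = 0.000000
step 0: V^p = -2.0000, V^q = 1.5000
step 1: k1 = (0.345588, 0.226950), k2 = (0.308518, 0.161559), k3 = (0.306868, 0.162192), k4 = (0.267614, 0.097609); V <- V + (h/6)(k1 + 2k2 + 2k3 + k4): V^p = -1.9232, V^q = 1.5405
step 2: k1 = (0.267606, 0.097601), k2 = (0.226257, 0.034501), k3 = (0.225108, 0.035361), k4 = (0.182276, -0.025396); V <- V + (h/6)(k1 + 2k2 + 2k3 + k4): V^p = -1.8668, V^q = 1.5493
step 3: k1 = (0.182274, -0.025399), k2 = (0.138024, -0.083248), k3 = (0.137379, -0.082276), k4 = (0.092269, -0.136635); V <- V + (h/6)(k1 + 2k2 + 2k3 + k4): V^p = -1.8324, V^q = 1.5288
step 4: k1 = (0.092271, -0.136640), k2 = (0.046372, -0.187127), k3 = (0.046179, -0.186168), k4 = (0.000000, -0.232509); V <- V + (h/6)(k1 + 2k2 + 2k3 + k4): V^p = -1.8209, V^q = 1.4823


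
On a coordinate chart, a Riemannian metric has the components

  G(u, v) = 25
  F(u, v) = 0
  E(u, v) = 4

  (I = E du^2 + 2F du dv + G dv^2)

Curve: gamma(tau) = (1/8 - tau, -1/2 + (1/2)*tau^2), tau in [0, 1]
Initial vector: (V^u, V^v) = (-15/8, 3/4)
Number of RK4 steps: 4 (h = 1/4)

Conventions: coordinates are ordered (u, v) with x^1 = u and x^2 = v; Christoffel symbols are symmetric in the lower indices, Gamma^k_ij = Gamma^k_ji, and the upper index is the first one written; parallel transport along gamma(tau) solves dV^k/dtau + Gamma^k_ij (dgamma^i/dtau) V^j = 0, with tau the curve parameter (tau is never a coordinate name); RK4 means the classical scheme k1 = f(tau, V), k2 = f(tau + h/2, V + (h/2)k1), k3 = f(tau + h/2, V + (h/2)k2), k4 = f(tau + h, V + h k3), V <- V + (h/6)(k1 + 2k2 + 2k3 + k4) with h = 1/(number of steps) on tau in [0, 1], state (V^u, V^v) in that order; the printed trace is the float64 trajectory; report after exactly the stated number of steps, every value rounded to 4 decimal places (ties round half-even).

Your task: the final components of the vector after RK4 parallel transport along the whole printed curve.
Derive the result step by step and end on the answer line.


gamma'(tau) = (-1, tau); f(tau, V)^k = -Gamma^k_ij(gamma(tau)) gamma'^i(tau) V^j; h = 1/4; intermediate values shown to 6 dp
curve data and Christoffel symbols at the stage parameters:
  tau = 0.000000: gamma = (0.125000, -0.500000), gamma' = (-1.000000, 0.000000); Gamma_uuu = 0.000000, Gamma_uuv = 0.000000, Gamma_uvv = 0.000000, Gamma_vuu = 0.000000, Gamma_vuv = 0.000000, Gamma_vvv = 0.000000
  tau = 0.125000: gamma = (0.000000, -0.492188), gamma' = (-1.000000, 0.125000); Gamma_uuu = 0.000000, Gamma_uuv = 0.000000, Gamma_uvv = 0.000000, Gamma_vuu = 0.000000, Gamma_vuv = 0.000000, Gamma_vvv = 0.000000
  tau = 0.250000: gamma = (-0.125000, -0.468750), gamma' = (-1.000000, 0.250000); Gamma_uuu = 0.000000, Gamma_uuv = 0.000000, Gamma_uvv = 0.000000, Gamma_vuu = 0.000000, Gamma_vuv = 0.000000, Gamma_vvv = 0.000000
  tau = 0.375000: gamma = (-0.250000, -0.429688), gamma' = (-1.000000, 0.375000); Gamma_uuu = 0.000000, Gamma_uuv = 0.000000, Gamma_uvv = 0.000000, Gamma_vuu = 0.000000, Gamma_vuv = 0.000000, Gamma_vvv = 0.000000
  tau = 0.500000: gamma = (-0.375000, -0.375000), gamma' = (-1.000000, 0.500000); Gamma_uuu = 0.000000, Gamma_uuv = 0.000000, Gamma_uvv = 0.000000, Gamma_vuu = 0.000000, Gamma_vuv = 0.000000, Gamma_vvv = 0.000000
  tau = 0.625000: gamma = (-0.500000, -0.304688), gamma' = (-1.000000, 0.625000); Gamma_uuu = 0.000000, Gamma_uuv = 0.000000, Gamma_uvv = 0.000000, Gamma_vuu = 0.000000, Gamma_vuv = 0.000000, Gamma_vvv = 0.000000
  tau = 0.750000: gamma = (-0.625000, -0.218750), gamma' = (-1.000000, 0.750000); Gamma_uuu = 0.000000, Gamma_uuv = 0.000000, Gamma_uvv = 0.000000, Gamma_vuu = 0.000000, Gamma_vuv = 0.000000, Gamma_vvv = 0.000000
  tau = 0.875000: gamma = (-0.750000, -0.117188), gamma' = (-1.000000, 0.875000); Gamma_uuu = 0.000000, Gamma_uuv = 0.000000, Gamma_uvv = 0.000000, Gamma_vuu = 0.000000, Gamma_vuv = 0.000000, Gamma_vvv = 0.000000
  tau = 1.000000: gamma = (-0.875000, 0.000000), gamma' = (-1.000000, 1.000000); Gamma_uuu = 0.000000, Gamma_uuv = 0.000000, Gamma_uvv = 0.000000, Gamma_vuu = 0.000000, Gamma_vuv = 0.000000, Gamma_vvv = 0.000000
step 0: V^u = -1.8750, V^v = 0.7500
step 1: k1 = (0.000000, 0.000000), k2 = (0.000000, 0.000000), k3 = (0.000000, 0.000000), k4 = (0.000000, 0.000000); V <- V + (h/6)(k1 + 2k2 + 2k3 + k4): V^u = -1.8750, V^v = 0.7500
step 2: k1 = (0.000000, 0.000000), k2 = (0.000000, 0.000000), k3 = (0.000000, 0.000000), k4 = (0.000000, 0.000000); V <- V + (h/6)(k1 + 2k2 + 2k3 + k4): V^u = -1.8750, V^v = 0.7500
step 3: k1 = (0.000000, 0.000000), k2 = (0.000000, 0.000000), k3 = (0.000000, 0.000000), k4 = (0.000000, 0.000000); V <- V + (h/6)(k1 + 2k2 + 2k3 + k4): V^u = -1.8750, V^v = 0.7500
step 4: k1 = (0.000000, 0.000000), k2 = (0.000000, 0.000000), k3 = (0.000000, 0.000000), k4 = (0.000000, 0.000000); V <- V + (h/6)(k1 + 2k2 + 2k3 + k4): V^u = -1.8750, V^v = 0.7500

Answer: V^u = -1.8750, V^v = 0.7500


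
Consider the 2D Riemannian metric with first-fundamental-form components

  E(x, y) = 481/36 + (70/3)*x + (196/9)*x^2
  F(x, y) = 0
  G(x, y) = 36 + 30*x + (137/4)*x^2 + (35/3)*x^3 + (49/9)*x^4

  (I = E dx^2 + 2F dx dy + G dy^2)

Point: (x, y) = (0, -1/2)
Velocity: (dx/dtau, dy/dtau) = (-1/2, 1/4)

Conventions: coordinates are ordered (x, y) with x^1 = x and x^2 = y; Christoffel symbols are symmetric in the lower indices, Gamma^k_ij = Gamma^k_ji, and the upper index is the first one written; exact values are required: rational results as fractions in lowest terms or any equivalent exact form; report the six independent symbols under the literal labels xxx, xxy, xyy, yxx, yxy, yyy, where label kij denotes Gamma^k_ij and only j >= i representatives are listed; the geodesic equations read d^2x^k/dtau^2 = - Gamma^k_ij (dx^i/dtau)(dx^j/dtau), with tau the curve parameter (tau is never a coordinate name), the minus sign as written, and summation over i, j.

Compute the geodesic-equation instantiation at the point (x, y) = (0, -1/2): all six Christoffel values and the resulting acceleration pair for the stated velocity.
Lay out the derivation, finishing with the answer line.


E = 481/36, F = 0, G = 36 at the point
E_x = 70/3, E_y = 0, F_x = 0, F_y = 0, G_x = 30, G_y = 0
EG - F^2 = 481;  g^inv = (1/481) * [[36, 0], [0, 481/36]]
first-kind symbols [ij,l] = (1/2)(d_i g_jl + d_j g_il - d_l g_ij): [xx,x] = E_x/2 = 35/3, [xx,y] = F_x - E_y/2 = 0, [xy,x] = E_y/2 = 0, [xy,y] = G_x/2 = 15, [yy,x] = F_y - G_x/2 = -15, [yy,y] = G_y/2 = 0
Gamma^x_ij = (G*[ij,x] - F*[ij,y])/(EG - F^2), Gamma^y_ij = (E*[ij,y] - F*[ij,x])/(EG - F^2)
Gamma_xxx = 420/481, Gamma_xxy = 0, Gamma_xyy = -540/481, Gamma_yxx = 0, Gamma_yxy = 5/12, Gamma_yyy = 0
d^2x/dtau^2 = -(Gamma_xxx*(-1/2)^2 + 2*Gamma_xxy*(-1/2)*(1/4) + Gamma_xyy*(1/4)^2) = -285/1924
d^2y/dtau^2 = -(Gamma_yxx*(-1/2)^2 + 2*Gamma_yxy*(-1/2)*(1/4) + Gamma_yyy*(1/4)^2) = 5/48

Answer: Gamma_xxx = 420/481, Gamma_xxy = 0, Gamma_xyy = -540/481, Gamma_yxx = 0, Gamma_yxy = 5/12, Gamma_yyy = 0; accelerations (d^2x/dtau^2, d^2y/dtau^2) = (-285/1924, 5/48)


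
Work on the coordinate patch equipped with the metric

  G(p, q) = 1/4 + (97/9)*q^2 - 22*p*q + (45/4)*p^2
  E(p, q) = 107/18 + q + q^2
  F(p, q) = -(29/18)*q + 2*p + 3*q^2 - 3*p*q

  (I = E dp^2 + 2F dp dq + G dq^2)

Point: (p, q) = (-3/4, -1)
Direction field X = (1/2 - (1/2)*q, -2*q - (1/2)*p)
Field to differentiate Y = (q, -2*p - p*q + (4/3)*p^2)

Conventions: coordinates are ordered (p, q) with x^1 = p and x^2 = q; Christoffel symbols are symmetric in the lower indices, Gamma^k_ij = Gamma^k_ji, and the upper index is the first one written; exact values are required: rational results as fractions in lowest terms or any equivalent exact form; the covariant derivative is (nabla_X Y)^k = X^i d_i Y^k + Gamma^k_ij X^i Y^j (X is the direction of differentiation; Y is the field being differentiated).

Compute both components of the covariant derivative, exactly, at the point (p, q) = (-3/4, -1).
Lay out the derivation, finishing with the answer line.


E = 107/18, F = 31/36, G = 493/576 at the point
E_p = 0, E_q = -1, F_p = 5, F_q = -193/36, G_p = 41/8, G_q = -91/18
EG - F^2 = 1669/384;  g^inv = (384/1669) * [[493/576, -31/36], [-31/36, 107/18]]
first-kind symbols [ij,l] = (1/2)(d_i g_jl + d_j g_il - d_l g_ij): [pp,p] = E_p/2 = 0, [pp,q] = F_p - E_q/2 = 11/2, [pq,p] = E_q/2 = -1/2, [pq,q] = G_p/2 = 41/16, [qq,p] = F_q - G_p/2 = -1141/144, [qq,q] = G_q/2 = -91/36
Gamma^p_ij = (G*[ij,p] - F*[ij,q])/(EG - F^2), Gamma^q_ij = (E*[ij,q] - F*[ij,p])/(EG - F^2)
Gamma_ppp = -5456/5007, Gamma_ppq = -3035/5007, Gamma_pqq = -14147/13352, Gamma_qpp = 37664/5007, Gamma_qpq = 18044/5007, Gamma_qqq = -3150/1669
X = (1, 19/8), Y = (-1, 3/2) at the point

Answer: (nabla_X Y)^p = 47093/213632, (nabla_X Y)^q = -994351/53408


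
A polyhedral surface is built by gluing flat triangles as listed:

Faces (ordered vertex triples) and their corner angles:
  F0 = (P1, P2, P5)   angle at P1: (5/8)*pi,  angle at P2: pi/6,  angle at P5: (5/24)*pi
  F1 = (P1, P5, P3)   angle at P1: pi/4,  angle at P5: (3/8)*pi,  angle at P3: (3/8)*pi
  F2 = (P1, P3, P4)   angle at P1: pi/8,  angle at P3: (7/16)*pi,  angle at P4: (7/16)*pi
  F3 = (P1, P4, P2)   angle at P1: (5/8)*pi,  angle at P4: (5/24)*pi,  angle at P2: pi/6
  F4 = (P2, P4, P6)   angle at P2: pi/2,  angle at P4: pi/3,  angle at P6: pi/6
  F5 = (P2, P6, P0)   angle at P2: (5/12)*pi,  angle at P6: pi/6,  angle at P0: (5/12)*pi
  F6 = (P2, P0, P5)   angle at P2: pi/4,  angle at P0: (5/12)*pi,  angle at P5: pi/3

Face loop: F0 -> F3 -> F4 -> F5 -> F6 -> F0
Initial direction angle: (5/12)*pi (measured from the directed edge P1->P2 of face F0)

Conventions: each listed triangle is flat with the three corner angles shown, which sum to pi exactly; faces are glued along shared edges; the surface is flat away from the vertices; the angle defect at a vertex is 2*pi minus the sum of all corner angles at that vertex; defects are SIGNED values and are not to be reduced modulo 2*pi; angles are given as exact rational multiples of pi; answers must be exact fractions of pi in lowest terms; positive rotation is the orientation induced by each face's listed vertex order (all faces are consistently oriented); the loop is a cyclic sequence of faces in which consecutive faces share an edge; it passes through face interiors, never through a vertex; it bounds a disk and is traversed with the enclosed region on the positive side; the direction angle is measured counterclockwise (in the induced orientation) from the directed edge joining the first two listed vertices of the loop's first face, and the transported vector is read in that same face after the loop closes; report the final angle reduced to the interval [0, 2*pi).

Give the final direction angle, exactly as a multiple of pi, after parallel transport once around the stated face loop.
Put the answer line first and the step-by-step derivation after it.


Answer: final direction angle = (11/12)*pi

enclosed vertex P2: corner angles sum to (3/2)*pi, defect = 2*pi - (3/2)*pi = pi/2
adding the enclosed defects to the starting angle (mod 2*pi, induced orientation) gives the holonomy
final angle = (5/12)*pi + pi/2 = (11/12)*pi (mod 2*pi)


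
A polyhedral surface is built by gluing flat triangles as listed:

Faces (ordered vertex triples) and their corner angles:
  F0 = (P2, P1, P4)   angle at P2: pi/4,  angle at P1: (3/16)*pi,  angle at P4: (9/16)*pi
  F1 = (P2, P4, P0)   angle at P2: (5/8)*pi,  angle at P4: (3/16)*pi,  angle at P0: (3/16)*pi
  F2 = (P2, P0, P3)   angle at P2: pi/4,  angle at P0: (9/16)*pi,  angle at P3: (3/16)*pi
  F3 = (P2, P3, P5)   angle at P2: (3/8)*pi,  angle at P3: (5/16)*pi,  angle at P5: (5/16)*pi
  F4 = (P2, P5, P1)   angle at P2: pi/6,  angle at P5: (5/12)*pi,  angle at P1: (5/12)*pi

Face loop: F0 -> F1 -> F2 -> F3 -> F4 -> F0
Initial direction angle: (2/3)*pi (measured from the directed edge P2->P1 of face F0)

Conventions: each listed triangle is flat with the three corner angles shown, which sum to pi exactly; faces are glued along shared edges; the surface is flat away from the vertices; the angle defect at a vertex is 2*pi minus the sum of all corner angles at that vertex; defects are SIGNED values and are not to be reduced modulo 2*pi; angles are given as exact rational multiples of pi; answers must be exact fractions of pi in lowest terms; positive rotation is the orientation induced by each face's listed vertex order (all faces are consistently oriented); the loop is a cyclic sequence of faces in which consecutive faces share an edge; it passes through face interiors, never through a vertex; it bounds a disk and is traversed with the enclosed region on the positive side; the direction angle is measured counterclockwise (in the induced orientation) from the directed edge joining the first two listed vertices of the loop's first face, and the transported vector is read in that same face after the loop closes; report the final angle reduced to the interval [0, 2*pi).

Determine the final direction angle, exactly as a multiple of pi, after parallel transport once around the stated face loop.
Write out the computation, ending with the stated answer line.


enclosed vertex P2: corner angles sum to (5/3)*pi, defect = 2*pi - (5/3)*pi = pi/3
transport around the loop rotates by the sum of enclosed defects; add to the initial angle mod 2*pi
final angle = (2/3)*pi + pi/3 = pi (mod 2*pi)

Answer: final direction angle = pi


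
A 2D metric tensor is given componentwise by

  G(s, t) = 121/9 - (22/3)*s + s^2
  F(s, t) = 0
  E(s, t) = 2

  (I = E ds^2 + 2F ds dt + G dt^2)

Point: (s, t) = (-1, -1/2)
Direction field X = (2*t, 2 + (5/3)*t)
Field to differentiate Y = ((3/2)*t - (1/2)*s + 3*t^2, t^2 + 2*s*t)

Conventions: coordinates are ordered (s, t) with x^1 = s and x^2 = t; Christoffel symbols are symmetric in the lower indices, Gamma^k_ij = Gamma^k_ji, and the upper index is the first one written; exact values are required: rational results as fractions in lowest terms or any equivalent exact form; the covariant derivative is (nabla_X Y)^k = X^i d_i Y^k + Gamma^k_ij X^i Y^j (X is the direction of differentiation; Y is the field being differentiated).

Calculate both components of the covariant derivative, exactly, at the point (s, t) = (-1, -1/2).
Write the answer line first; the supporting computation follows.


Answer: (nabla_X Y)^s = 155/72, (nabla_X Y)^t = -33/14

E = 2, F = 0, G = 196/9 at the point
E_s = 0, E_t = 0, F_s = 0, F_t = 0, G_s = -28/3, G_t = 0
EG - F^2 = 392/9;  g^inv = (9/392) * [[196/9, 0], [0, 2]]
first-kind symbols [ij,l] = (1/2)(d_i g_jl + d_j g_il - d_l g_ij): [ss,s] = E_s/2 = 0, [ss,t] = F_s - E_t/2 = 0, [st,s] = E_t/2 = 0, [st,t] = G_s/2 = -14/3, [tt,s] = F_t - G_s/2 = 14/3, [tt,t] = G_t/2 = 0
Gamma^s_ij = (G*[ij,s] - F*[ij,t])/(EG - F^2), Gamma^t_ij = (E*[ij,t] - F*[ij,s])/(EG - F^2)
Gamma_sss = 0, Gamma_sst = 0, Gamma_stt = 7/3, Gamma_tss = 0, Gamma_tst = -3/14, Gamma_ttt = 0
X = (-1, 7/6), Y = (1/2, 5/4) at the point


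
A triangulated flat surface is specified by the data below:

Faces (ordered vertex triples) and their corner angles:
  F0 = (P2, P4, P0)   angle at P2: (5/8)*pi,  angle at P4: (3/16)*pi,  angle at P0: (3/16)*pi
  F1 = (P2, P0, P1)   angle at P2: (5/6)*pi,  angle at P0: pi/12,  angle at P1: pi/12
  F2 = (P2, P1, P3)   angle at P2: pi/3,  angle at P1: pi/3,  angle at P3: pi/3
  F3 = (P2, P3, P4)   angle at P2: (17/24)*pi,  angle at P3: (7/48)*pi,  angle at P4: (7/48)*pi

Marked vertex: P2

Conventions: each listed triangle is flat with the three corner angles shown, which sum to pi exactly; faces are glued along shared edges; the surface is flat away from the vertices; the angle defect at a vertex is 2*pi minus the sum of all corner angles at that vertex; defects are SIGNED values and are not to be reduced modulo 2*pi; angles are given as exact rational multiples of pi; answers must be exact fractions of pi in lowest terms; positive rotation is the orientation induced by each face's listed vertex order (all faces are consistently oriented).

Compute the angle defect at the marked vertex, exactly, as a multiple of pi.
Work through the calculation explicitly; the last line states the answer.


Sum of corner angles at P2: (5/2)*pi
defect = 2*pi - (5/2)*pi

Answer: defect(P2) = -pi/2


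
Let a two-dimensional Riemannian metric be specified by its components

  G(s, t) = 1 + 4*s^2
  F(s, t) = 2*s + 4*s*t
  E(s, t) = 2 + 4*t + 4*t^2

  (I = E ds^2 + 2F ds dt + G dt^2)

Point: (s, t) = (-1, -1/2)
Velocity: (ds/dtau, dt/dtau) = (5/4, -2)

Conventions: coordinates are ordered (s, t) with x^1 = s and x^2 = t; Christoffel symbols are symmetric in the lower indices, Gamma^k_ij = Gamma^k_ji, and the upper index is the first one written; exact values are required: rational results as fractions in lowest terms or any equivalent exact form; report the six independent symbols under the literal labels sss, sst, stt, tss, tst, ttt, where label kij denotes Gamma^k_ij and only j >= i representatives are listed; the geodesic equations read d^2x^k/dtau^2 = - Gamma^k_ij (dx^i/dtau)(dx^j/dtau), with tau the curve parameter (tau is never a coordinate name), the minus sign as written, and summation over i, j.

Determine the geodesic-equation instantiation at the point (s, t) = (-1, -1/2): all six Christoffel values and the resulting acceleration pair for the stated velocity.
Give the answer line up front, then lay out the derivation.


Answer: Gamma_sss = 0, Gamma_sst = 0, Gamma_stt = 0, Gamma_tss = 0, Gamma_tst = -4/5, Gamma_ttt = 0; accelerations (d^2s/dtau^2, d^2t/dtau^2) = (0, -4)

E = 1, F = 0, G = 5 at the point
E_s = 0, E_t = 0, F_s = 0, F_t = -4, G_s = -8, G_t = 0
EG - F^2 = 5;  g^inv = (1/5) * [[5, 0], [0, 1]]
first-kind symbols [ij,l] = (1/2)(d_i g_jl + d_j g_il - d_l g_ij): [ss,s] = E_s/2 = 0, [ss,t] = F_s - E_t/2 = 0, [st,s] = E_t/2 = 0, [st,t] = G_s/2 = -4, [tt,s] = F_t - G_s/2 = 0, [tt,t] = G_t/2 = 0
Gamma^s_ij = (G*[ij,s] - F*[ij,t])/(EG - F^2), Gamma^t_ij = (E*[ij,t] - F*[ij,s])/(EG - F^2)
Gamma_sss = 0, Gamma_sst = 0, Gamma_stt = 0, Gamma_tss = 0, Gamma_tst = -4/5, Gamma_ttt = 0
d^2s/dtau^2 = -(Gamma_sss*(5/4)^2 + 2*Gamma_sst*(5/4)*(-2) + Gamma_stt*(-2)^2) = 0
d^2t/dtau^2 = -(Gamma_tss*(5/4)^2 + 2*Gamma_tst*(5/4)*(-2) + Gamma_ttt*(-2)^2) = -4


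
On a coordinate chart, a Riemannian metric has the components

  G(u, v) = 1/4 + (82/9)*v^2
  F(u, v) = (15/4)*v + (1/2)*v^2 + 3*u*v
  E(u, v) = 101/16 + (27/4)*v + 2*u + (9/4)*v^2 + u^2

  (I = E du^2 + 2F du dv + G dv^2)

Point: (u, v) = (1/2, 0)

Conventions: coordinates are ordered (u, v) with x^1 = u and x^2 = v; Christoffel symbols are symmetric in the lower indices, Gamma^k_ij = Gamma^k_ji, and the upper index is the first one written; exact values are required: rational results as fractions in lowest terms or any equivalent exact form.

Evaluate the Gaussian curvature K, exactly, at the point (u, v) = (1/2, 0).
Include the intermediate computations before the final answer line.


E = 121/16, F = 0, G = 1/4, EG - F^2 = 121/64 at the point
E_u = 3, E_v = 27/4, F_u = 0, F_v = 21/4, G_u = 0, G_v = 0
E_vv = 9/2, F_uv = 3, G_uu = 0
Brioschi: K = (det M1 - det M2) / (EG - F^2)^2 with the standard first/second-derivative matrices M1, M2.
M1 = [[-E_vv/2 + F_uv - G_uu/2, E_u/2, F_u - E_v/2], [F_v - G_u/2, E, F], [G_v/2, F, G]] = [[3/4, 3/2, -27/8], [21/4, 121/16, 0], [0, 0, 1/4]]; det M1 = -141/256
M2 = [[0, E_v/2, G_u/2], [E_v/2, E, F], [G_u/2, F, G]] = [[0, 27/8, 0], [27/8, 121/16, 0], [0, 0, 1/4]]; det M2 = -729/256
det M1 - det M2 = 147/64; K = 147/64 / (121/64)^2 = 9408/14641

Answer: K = 9408/14641


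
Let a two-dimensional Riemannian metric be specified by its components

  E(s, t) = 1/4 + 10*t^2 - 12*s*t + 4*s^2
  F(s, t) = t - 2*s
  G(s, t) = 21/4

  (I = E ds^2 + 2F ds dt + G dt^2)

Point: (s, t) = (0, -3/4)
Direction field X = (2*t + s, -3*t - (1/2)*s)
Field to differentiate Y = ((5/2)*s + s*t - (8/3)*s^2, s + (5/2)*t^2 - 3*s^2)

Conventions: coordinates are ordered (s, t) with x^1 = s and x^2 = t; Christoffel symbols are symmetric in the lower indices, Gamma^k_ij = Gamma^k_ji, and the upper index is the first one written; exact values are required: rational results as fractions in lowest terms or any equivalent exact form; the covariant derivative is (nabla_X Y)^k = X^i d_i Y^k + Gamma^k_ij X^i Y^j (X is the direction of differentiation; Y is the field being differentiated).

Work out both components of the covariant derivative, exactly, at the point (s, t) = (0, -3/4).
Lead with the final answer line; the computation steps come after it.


Answer: (nabla_X Y)^s = 861/1292, (nabla_X Y)^t = -48927/5168

E = 47/8, F = -3/4, G = 21/4 at the point
E_s = 9, E_t = -15, F_s = -2, F_t = 1, G_s = 0, G_t = 0
EG - F^2 = 969/32;  g^inv = (32/969) * [[21/4, 3/4], [3/4, 47/8]]
first-kind symbols [ij,l] = (1/2)(d_i g_jl + d_j g_il - d_l g_ij): [ss,s] = E_s/2 = 9/2, [ss,t] = F_s - E_t/2 = 11/2, [st,s] = E_t/2 = -15/2, [st,t] = G_s/2 = 0, [tt,s] = F_t - G_s/2 = 1, [tt,t] = G_t/2 = 0
Gamma^s_ij = (G*[ij,s] - F*[ij,t])/(EG - F^2), Gamma^t_ij = (E*[ij,t] - F*[ij,s])/(EG - F^2)
Gamma_sss = 296/323, Gamma_sst = -420/323, Gamma_stt = 56/323, Gamma_tss = 1142/969, Gamma_tst = -60/323, Gamma_ttt = 8/323
X = (-3/2, 9/4), Y = (0, 45/32) at the point


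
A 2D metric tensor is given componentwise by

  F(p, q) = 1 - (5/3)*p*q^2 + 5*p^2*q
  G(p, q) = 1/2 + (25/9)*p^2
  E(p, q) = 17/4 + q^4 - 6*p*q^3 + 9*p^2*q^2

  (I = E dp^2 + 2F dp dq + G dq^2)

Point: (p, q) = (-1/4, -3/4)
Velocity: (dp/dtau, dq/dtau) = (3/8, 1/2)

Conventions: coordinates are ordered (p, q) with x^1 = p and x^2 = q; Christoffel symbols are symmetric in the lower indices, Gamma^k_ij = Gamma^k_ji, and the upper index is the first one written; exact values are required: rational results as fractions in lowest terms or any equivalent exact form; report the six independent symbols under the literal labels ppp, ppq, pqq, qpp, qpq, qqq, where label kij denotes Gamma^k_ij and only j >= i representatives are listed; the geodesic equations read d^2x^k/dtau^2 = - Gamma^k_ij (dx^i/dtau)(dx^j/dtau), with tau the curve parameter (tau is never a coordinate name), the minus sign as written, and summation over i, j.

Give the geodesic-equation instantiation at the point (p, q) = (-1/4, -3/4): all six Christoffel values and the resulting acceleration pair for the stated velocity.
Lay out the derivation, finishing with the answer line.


E = 17/4, F = 1, G = 97/144 at the point
E_p = 0, E_q = 0, F_p = 15/16, F_q = -5/16, G_p = -25/18, G_q = 0
EG - F^2 = 1073/576;  g^inv = (576/1073) * [[97/144, -1], [-1, 17/4]]
first-kind symbols [ij,l] = (1/2)(d_i g_jl + d_j g_il - d_l g_ij): [pp,p] = E_p/2 = 0, [pp,q] = F_p - E_q/2 = 15/16, [pq,p] = E_q/2 = 0, [pq,q] = G_p/2 = -25/36, [qq,p] = F_q - G_p/2 = 55/144, [qq,q] = G_q/2 = 0
Gamma^p_ij = (G*[ij,p] - F*[ij,q])/(EG - F^2), Gamma^q_ij = (E*[ij,q] - F*[ij,p])/(EG - F^2)
Gamma_ppp = -540/1073, Gamma_ppq = 400/1073, Gamma_pqq = 5335/38628, Gamma_qpp = 2295/1073, Gamma_qpq = -1700/1073, Gamma_qqq = -220/1073
d^2p/dtau^2 = -(Gamma_ppp*(3/8)^2 + 2*Gamma_ppq*(3/8)*(1/2) + Gamma_pqq*(1/2)^2) = -1000/9657
d^2q/dtau^2 = -(Gamma_qpp*(3/8)^2 + 2*Gamma_qpq*(3/8)*(1/2) + Gamma_qqq*(1/2)^2) = 23665/68672

Answer: Gamma_ppp = -540/1073, Gamma_ppq = 400/1073, Gamma_pqq = 5335/38628, Gamma_qpp = 2295/1073, Gamma_qpq = -1700/1073, Gamma_qqq = -220/1073; accelerations (d^2p/dtau^2, d^2q/dtau^2) = (-1000/9657, 23665/68672)


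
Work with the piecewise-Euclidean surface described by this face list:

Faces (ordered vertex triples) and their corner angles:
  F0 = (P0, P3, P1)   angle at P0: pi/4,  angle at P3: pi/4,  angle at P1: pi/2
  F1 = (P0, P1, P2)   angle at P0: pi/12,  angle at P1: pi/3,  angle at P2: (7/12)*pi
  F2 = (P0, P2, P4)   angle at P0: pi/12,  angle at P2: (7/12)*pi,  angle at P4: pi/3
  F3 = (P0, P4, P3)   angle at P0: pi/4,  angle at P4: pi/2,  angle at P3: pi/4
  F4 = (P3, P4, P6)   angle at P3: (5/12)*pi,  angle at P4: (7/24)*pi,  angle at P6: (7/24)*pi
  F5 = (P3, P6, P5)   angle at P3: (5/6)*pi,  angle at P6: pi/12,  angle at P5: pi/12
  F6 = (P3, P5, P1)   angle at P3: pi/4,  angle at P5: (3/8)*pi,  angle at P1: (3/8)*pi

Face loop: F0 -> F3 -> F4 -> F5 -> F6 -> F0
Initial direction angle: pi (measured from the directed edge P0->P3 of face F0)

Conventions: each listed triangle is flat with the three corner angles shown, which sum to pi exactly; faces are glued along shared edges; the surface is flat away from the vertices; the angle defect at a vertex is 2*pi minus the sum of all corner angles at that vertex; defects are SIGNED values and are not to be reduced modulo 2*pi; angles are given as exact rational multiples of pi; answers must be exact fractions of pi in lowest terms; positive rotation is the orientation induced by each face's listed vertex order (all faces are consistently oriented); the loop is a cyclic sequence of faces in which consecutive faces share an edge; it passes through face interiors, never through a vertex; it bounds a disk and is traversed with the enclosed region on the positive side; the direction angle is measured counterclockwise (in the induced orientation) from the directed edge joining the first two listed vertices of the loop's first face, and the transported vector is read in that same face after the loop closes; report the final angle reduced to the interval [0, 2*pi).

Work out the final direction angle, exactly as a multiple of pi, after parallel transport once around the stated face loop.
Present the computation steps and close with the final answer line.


enclosed vertex P3: corner angles sum to 2*pi, defect = 2*pi - 2*pi = 0
final direction = starting direction + enclosed defect total, reduced mod 2*pi (induced orientation)
final angle = pi + 0 = pi (mod 2*pi)

Answer: final direction angle = pi


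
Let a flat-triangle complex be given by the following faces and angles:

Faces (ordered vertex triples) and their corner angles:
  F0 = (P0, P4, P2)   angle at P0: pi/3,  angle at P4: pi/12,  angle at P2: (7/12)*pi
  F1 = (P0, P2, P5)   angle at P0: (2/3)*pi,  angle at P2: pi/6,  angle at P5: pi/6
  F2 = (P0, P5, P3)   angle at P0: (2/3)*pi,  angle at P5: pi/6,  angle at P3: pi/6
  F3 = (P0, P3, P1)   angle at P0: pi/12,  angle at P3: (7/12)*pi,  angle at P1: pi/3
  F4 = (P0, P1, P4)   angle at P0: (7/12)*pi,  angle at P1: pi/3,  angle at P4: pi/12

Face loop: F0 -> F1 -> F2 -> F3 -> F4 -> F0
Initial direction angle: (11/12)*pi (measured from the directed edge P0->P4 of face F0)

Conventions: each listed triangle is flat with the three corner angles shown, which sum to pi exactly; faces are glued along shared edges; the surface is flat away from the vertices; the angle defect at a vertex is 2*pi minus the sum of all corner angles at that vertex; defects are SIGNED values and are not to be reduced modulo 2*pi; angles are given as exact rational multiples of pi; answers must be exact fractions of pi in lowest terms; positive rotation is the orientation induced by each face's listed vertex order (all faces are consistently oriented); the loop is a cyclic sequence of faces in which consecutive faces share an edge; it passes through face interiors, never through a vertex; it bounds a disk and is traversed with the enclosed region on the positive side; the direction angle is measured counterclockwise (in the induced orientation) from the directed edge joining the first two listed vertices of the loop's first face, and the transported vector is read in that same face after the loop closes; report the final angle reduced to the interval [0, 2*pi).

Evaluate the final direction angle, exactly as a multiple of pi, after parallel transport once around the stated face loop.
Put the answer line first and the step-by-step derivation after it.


Answer: final direction angle = (7/12)*pi

enclosed vertex P0: corner angles sum to (7/3)*pi, defect = 2*pi - (7/3)*pi = -pi/3
by Gauss-Bonnet the loop rotates the vector by the enclosed defect sum (positive orientation, mod 2*pi)
final angle = (11/12)*pi - pi/3 = (7/12)*pi (mod 2*pi)
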